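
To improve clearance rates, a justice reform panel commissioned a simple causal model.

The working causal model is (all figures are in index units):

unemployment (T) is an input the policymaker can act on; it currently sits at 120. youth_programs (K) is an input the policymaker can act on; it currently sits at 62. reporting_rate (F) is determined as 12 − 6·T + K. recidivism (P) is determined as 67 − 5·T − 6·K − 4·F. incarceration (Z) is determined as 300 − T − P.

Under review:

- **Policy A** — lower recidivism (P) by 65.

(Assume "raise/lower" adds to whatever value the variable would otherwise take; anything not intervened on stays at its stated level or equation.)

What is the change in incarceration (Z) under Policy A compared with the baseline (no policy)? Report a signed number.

65

Baseline:
  T = 120
  K = 62
  F = 12 − 6·120 + 62 = -646
  P = 67 − 5·120 − 6·62 − 4·(-646) = 1679
  Z = 300 − 120 − 1679 = -1499
Policy A (P − 65):
  T = 120
  K = 62
  F = 12 − 6·120 + 62 = -646
  P = 67 − 5·120 − 6·62 − 4·(-646) (−65 from intervention) = 1614
  Z = 300 − 120 − 1614 = -1434
Change in Z: -1434 − (-1499) = 65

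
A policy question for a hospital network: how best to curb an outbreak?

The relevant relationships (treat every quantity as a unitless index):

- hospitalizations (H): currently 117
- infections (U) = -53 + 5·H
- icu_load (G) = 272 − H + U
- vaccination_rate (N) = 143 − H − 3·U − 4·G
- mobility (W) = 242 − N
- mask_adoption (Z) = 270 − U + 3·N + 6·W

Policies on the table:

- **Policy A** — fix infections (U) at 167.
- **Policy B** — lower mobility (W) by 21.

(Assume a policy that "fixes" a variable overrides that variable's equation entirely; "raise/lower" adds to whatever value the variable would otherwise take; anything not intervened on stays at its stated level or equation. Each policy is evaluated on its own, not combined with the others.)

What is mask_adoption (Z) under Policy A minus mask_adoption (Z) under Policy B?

Policy A (U := 167):
  H = 117
  U = 167
  G = 272 − 117 + 167 = 322
  N = 143 − 117 − 3·167 − 4·322 = -1763
  W = 242 − (-1763) = 2005
  Z = 270 − 167 + 3·(-1763) + 6·2005 = 6844
Policy B (W − 21):
  H = 117
  U = -53 + 5·117 = 532
  G = 272 − 117 + 532 = 687
  N = 143 − 117 − 3·532 − 4·687 = -4318
  W = 242 − (-4318) (−21 from intervention) = 4539
  Z = 270 − 532 + 3·(-4318) + 6·4539 = 14018
Z: 6844 − 14018 = -7174

-7174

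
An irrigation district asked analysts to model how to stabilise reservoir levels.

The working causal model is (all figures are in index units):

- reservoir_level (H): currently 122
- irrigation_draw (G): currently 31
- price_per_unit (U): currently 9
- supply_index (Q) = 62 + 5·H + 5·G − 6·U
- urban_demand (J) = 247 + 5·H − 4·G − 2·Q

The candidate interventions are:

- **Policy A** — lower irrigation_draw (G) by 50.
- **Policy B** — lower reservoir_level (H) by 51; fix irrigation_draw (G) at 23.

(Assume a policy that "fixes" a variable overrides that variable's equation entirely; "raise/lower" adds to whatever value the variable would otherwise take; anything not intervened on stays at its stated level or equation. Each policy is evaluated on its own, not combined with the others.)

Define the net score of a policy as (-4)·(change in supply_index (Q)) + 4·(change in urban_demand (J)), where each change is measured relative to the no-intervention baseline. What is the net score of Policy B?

Baseline:
  H = 122
  G = 31
  U = 9
  Q = 62 + 5·122 + 5·31 − 6·9 = 773
  J = 247 + 5·122 − 4·31 − 2·773 = -813
Policy B (H − 51, G := 23):
  H = 122 − 51 = 71
  G = 23
  U = 9
  Q = 62 + 5·71 + 5·23 − 6·9 = 478
  J = 247 + 5·71 − 4·23 − 2·478 = -446
ΔQ = 478 − 773 = -295; ΔJ = -446 − (-813) = 367
Score = (-4)·(-295) + 4·367 = 2648

2648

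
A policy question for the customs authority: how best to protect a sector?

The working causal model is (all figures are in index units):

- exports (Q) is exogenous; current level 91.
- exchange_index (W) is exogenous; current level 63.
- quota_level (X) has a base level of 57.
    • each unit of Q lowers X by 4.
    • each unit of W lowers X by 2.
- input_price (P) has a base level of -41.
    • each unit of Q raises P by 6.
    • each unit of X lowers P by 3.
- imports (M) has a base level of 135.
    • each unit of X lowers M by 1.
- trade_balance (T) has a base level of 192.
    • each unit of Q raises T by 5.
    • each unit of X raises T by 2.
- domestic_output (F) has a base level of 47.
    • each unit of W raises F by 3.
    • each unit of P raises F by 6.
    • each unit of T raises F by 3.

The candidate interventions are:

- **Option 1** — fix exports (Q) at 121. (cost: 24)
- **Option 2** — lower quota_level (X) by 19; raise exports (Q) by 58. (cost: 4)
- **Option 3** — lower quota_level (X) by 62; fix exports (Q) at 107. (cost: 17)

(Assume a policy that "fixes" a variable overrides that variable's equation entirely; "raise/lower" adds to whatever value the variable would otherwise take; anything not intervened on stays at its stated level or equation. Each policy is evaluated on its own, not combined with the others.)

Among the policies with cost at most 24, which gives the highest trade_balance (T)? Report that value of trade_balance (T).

Option 1 (Q := 121):
  Q = 121
  W = 63
  X = 57 − 4·121 − 2·63 = -553
  T = 192 + 5·121 + 2·(-553) = -309
Option 2 (X − 19, Q + 58):
  Q = 91 + 58 = 149
  W = 63
  X = 57 − 4·149 − 2·63 (−19 from intervention) = -684
  T = 192 + 5·149 + 2·(-684) = -431
Option 3 (X − 62, Q := 107):
  Q = 107
  W = 63
  X = 57 − 4·107 − 2·63 (−62 from intervention) = -559
  T = 192 + 5·107 + 2·(-559) = -391
Comparing — Option 1: T=-309, Option 2: T=-431, Option 3: T=-391. Highest is -309 (Option 1).

-309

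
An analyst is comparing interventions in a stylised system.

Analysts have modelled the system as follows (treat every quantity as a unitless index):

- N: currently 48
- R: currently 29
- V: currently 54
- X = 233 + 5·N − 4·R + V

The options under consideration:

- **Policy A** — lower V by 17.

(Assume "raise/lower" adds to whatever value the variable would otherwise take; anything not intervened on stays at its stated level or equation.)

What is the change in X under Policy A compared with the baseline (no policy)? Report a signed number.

-17

Baseline:
  N = 48
  R = 29
  V = 54
  X = 233 + 5·48 − 4·29 + 54 = 411
Policy A (V − 17):
  N = 48
  R = 29
  V = 54 − 17 = 37
  X = 233 + 5·48 − 4·29 + 37 = 394
Change in X: 394 − 411 = -17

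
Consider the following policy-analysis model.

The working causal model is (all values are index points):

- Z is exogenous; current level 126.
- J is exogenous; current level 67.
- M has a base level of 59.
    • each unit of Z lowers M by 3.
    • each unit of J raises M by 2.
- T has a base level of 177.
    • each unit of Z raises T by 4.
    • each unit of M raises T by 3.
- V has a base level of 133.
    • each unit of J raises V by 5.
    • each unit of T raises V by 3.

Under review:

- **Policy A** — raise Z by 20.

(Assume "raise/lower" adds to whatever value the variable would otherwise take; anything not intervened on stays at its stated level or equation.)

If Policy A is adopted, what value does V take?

Policy A (Z + 20):
  Z = 126 + 20 = 146
  J = 67
  M = 59 − 3·146 + 2·67 = -245
  T = 177 + 4·146 + 3·(-245) = 26
  V = 133 + 5·67 + 3·26 = 546

546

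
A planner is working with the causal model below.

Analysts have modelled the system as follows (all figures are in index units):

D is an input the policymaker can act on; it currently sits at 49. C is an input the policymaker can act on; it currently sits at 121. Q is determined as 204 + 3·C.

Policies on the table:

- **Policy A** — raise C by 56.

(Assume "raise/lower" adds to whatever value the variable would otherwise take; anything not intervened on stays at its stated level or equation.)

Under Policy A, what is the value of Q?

735

Policy A (C + 56):
  C = 121 + 56 = 177
  Q = 204 + 3·177 = 735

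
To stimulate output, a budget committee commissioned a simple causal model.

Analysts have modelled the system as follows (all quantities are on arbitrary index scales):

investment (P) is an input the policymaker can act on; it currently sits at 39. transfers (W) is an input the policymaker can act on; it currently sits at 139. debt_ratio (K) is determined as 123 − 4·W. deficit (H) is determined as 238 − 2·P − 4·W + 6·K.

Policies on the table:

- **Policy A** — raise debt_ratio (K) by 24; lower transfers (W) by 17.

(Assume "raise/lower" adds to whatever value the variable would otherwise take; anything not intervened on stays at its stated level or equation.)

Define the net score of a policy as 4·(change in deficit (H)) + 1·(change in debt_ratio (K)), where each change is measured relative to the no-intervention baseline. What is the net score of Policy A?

2572

Baseline:
  P = 39
  W = 139
  K = 123 − 4·139 = -433
  H = 238 − 2·39 − 4·139 + 6·(-433) = -2994
Policy A (K + 24, W − 17):
  P = 39
  W = 139 − 17 = 122
  K = 123 − 4·122 (+24 from intervention) = -341
  H = 238 − 2·39 − 4·122 + 6·(-341) = -2374
ΔH = -2374 − (-2994) = 620; ΔK = -341 − (-433) = 92
Score = 4·620 + 1·92 = 2572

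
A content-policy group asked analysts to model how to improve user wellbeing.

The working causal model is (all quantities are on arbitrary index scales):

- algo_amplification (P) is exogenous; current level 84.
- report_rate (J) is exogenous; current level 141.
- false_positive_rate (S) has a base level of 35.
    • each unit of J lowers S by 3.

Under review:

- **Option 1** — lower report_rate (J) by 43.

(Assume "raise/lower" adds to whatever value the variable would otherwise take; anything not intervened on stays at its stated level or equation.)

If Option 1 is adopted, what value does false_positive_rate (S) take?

-259

Option 1 (J − 43):
  J = 141 − 43 = 98
  S = 35 − 3·98 = -259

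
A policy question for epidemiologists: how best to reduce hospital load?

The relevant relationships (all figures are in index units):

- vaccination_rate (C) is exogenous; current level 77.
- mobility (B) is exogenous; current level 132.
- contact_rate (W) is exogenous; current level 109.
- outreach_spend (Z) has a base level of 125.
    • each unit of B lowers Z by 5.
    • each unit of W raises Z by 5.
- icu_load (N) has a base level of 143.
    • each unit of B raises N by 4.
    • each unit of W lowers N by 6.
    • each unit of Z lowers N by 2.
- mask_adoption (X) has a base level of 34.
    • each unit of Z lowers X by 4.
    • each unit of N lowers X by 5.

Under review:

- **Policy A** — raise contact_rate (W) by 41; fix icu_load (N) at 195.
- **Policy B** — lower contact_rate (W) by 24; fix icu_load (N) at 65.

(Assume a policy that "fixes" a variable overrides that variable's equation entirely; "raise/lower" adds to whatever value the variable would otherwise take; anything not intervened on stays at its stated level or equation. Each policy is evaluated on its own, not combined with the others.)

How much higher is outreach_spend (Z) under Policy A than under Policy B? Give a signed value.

Policy A (W + 41, N := 195):
  B = 132
  W = 109 + 41 = 150
  Z = 125 − 5·132 + 5·150 = 215
Policy B (W − 24, N := 65):
  B = 132
  W = 109 − 24 = 85
  Z = 125 − 5·132 + 5·85 = -110
Z: 215 − (-110) = 325

325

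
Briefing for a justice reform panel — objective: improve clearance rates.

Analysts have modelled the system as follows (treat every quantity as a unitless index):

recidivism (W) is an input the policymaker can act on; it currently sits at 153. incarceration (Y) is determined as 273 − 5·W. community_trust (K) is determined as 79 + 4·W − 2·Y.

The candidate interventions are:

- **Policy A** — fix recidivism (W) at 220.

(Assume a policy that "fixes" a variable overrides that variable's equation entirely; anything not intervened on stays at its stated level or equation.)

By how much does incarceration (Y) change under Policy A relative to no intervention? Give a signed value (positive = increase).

Baseline:
  W = 153
  Y = 273 − 5·153 = -492
Policy A (W := 220):
  W = 220
  Y = 273 − 5·220 = -827
Change in Y: -827 − (-492) = -335

-335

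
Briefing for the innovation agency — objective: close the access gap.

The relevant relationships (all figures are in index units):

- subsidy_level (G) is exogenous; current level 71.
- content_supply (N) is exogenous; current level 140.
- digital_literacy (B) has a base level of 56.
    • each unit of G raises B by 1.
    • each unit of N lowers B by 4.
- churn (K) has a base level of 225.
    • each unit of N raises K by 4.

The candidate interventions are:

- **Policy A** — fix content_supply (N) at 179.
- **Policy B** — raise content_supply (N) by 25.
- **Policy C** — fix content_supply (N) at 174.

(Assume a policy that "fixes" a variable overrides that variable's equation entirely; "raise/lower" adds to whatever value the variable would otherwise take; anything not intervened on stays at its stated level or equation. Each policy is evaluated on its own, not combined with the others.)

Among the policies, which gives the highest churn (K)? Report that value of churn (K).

941

Policy A (N := 179):
  N = 179
  K = 225 + 4·179 = 941
Policy B (N + 25):
  N = 140 + 25 = 165
  K = 225 + 4·165 = 885
Policy C (N := 174):
  N = 174
  K = 225 + 4·174 = 921
Comparing — Policy A: K=941, Policy B: K=885, Policy C: K=921. Highest is 941 (Policy A).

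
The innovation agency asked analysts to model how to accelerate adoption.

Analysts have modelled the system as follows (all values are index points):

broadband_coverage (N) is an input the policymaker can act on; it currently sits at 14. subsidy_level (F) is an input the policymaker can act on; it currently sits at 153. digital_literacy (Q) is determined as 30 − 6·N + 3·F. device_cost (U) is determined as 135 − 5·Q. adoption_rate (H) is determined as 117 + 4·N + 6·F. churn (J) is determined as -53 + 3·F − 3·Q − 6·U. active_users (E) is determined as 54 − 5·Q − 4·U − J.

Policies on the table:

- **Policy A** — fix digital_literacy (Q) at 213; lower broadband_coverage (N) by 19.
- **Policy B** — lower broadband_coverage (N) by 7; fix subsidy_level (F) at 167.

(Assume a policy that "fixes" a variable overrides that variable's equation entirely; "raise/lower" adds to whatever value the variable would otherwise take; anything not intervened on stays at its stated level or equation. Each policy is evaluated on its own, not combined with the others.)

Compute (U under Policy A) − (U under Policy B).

1380

Policy A (Q := 213, N − 19):
  N = 14 − 19 = -5
  F = 153
  Q = 213
  U = 135 − 5·213 = -930
Policy B (N − 7, F := 167):
  N = 14 − 7 = 7
  F = 167
  Q = 30 − 6·7 + 3·167 = 489
  U = 135 − 5·489 = -2310
U: -930 − (-2310) = 1380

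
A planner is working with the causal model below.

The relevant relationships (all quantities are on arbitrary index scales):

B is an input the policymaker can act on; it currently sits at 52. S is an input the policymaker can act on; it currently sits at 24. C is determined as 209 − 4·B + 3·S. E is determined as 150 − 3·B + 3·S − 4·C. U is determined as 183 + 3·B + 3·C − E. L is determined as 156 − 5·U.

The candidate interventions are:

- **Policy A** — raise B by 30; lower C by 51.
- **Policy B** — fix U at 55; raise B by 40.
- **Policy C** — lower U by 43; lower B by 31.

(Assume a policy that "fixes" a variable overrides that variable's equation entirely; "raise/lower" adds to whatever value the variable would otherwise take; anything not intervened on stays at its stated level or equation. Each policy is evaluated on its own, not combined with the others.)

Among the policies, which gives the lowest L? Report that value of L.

-6959

Policy A (B + 30, C − 51):
  B = 52 + 30 = 82
  S = 24
  C = 209 − 4·82 + 3·24 (−51 from intervention) = -98
  E = 150 − 3·82 + 3·24 − 4·(-98) = 368
  U = 183 + 3·82 + 3·(-98) − 368 = -233
  L = 156 − 5·(-233) = 1321
Policy B (U := 55, B + 40):
  B = 52 + 40 = 92
  S = 24
  C = 209 − 4·92 + 3·24 = -87
  E = 150 − 3·92 + 3·24 − 4·(-87) = 294
  U = 55
  L = 156 − 5·55 = -119
Policy C (U − 43, B − 31):
  B = 52 − 31 = 21
  S = 24
  C = 209 − 4·21 + 3·24 = 197
  E = 150 − 3·21 + 3·24 − 4·197 = -629
  U = 183 + 3·21 + 3·197 − (-629) (−43 from intervention) = 1423
  L = 156 − 5·1423 = -6959
Comparing — Policy A: L=1321, Policy B: L=-119, Policy C: L=-6959. Lowest is -6959 (Policy C).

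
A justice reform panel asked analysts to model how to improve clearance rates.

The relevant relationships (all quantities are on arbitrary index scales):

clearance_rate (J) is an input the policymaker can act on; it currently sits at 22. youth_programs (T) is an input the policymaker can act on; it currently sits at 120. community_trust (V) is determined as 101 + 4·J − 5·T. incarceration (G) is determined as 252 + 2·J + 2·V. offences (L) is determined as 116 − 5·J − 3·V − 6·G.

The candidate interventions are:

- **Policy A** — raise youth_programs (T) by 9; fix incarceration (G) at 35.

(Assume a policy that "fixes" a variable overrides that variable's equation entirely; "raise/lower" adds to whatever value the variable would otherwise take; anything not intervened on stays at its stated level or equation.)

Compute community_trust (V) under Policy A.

-456

Policy A (T + 9, G := 35):
  J = 22
  T = 120 + 9 = 129
  V = 101 + 4·22 − 5·129 = -456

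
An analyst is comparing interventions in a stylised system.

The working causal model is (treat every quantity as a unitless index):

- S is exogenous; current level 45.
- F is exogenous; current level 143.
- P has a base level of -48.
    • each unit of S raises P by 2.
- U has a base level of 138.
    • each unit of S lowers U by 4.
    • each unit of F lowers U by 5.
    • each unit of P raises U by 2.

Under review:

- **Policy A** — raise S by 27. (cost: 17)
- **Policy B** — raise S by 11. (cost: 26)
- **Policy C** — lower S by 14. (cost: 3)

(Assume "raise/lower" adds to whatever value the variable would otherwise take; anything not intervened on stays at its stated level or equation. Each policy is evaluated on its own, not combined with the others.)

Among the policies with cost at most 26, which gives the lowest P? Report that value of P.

Policy A (S + 27):
  S = 45 + 27 = 72
  P = -48 + 2·72 = 96
Policy B (S + 11):
  S = 45 + 11 = 56
  P = -48 + 2·56 = 64
Policy C (S − 14):
  S = 45 − 14 = 31
  P = -48 + 2·31 = 14
Comparing — Policy A: P=96, Policy B: P=64, Policy C: P=14. Lowest is 14 (Policy C).

14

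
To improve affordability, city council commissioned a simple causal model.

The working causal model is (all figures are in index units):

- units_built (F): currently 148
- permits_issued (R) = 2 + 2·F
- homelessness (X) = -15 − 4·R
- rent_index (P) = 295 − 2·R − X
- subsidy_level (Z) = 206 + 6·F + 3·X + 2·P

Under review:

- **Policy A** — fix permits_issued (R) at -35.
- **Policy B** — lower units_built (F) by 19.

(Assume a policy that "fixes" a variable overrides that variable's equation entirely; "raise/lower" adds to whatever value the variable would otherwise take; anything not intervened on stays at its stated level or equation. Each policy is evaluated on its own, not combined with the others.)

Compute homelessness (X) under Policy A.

Policy A (R := -35):
  F = 148
  R = -35
  X = -15 − 4·(-35) = 125

125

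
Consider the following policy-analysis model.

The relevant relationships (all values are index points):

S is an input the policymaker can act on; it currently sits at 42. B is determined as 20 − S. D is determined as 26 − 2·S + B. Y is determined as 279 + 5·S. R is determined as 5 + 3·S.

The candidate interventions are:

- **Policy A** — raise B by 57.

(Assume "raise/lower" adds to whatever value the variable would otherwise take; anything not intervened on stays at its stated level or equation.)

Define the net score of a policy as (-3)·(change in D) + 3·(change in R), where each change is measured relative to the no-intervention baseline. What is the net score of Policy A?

Baseline:
  S = 42
  B = 20 − 42 = -22
  D = 26 − 2·42 + (-22) = -80
  R = 5 + 3·42 = 131
Policy A (B + 57):
  S = 42
  B = 20 − 42 (+57 from intervention) = 35
  D = 26 − 2·42 + 35 = -23
  R = 5 + 3·42 = 131
ΔD = -23 − (-80) = 57; ΔR = 131 − 131 = 0
Score = (-3)·57 + 3·0 = -171

-171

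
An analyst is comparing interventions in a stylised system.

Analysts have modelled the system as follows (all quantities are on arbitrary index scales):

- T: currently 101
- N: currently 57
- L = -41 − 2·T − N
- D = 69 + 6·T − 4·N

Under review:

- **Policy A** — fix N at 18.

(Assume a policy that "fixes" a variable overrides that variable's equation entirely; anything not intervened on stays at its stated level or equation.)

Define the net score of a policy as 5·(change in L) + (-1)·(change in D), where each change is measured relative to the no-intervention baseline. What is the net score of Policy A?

39

Baseline:
  T = 101
  N = 57
  L = -41 − 2·101 − 57 = -300
  D = 69 + 6·101 − 4·57 = 447
Policy A (N := 18):
  T = 101
  N = 18
  L = -41 − 2·101 − 18 = -261
  D = 69 + 6·101 − 4·18 = 603
ΔL = -261 − (-300) = 39; ΔD = 603 − 447 = 156
Score = 5·39 + (-1)·156 = 39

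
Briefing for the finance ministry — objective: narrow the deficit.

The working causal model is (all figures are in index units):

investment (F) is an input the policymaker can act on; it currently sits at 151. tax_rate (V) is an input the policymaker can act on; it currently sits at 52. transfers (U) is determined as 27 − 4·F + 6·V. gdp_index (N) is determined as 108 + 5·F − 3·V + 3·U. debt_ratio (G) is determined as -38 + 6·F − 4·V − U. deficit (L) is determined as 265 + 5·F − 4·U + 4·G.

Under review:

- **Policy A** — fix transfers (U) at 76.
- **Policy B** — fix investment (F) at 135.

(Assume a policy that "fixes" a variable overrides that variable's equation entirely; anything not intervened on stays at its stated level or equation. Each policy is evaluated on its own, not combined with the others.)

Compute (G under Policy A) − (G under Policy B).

Policy A (U := 76):
  F = 151
  V = 52
  U = 76
  G = -38 + 6·151 − 4·52 − 76 = 584
Policy B (F := 135):
  F = 135
  V = 52
  U = 27 − 4·135 + 6·52 = -201
  G = -38 + 6·135 − 4·52 − (-201) = 765
G: 584 − 765 = -181

-181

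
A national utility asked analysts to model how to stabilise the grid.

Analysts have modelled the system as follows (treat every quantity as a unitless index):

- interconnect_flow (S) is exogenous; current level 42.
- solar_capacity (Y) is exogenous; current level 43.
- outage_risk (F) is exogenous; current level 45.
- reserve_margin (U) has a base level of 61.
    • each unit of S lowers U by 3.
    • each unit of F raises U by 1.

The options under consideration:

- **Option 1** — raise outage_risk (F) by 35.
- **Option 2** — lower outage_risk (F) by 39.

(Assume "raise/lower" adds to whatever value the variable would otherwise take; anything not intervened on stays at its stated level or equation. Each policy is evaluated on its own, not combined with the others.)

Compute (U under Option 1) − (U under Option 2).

Option 1 (F + 35):
  S = 42
  F = 45 + 35 = 80
  U = 61 − 3·42 + 80 = 15
Option 2 (F − 39):
  S = 42
  F = 45 − 39 = 6
  U = 61 − 3·42 + 6 = -59
U: 15 − (-59) = 74

74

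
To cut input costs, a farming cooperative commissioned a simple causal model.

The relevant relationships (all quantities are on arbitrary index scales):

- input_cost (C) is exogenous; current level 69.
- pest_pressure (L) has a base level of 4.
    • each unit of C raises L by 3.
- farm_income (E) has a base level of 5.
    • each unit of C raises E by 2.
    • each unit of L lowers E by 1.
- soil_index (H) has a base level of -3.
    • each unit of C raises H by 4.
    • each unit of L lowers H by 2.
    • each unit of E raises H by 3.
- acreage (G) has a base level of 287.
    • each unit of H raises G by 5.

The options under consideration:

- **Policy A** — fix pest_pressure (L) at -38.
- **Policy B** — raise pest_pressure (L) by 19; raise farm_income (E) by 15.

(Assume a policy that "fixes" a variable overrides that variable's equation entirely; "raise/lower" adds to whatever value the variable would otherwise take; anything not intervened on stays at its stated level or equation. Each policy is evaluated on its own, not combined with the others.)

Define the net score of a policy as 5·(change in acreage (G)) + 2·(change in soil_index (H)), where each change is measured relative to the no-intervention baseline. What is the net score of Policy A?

Baseline:
  C = 69
  L = 4 + 3·69 = 211
  E = 5 + 2·69 − 211 = -68
  H = -3 + 4·69 − 2·211 + 3·(-68) = -353
  G = 287 + 5·(-353) = -1478
Policy A (L := -38):
  C = 69
  L = -38
  E = 5 + 2·69 − (-38) = 181
  H = -3 + 4·69 − 2·(-38) + 3·181 = 892
  G = 287 + 5·892 = 4747
ΔG = 4747 − (-1478) = 6225; ΔH = 892 − (-353) = 1245
Score = 5·6225 + 2·1245 = 33615

33615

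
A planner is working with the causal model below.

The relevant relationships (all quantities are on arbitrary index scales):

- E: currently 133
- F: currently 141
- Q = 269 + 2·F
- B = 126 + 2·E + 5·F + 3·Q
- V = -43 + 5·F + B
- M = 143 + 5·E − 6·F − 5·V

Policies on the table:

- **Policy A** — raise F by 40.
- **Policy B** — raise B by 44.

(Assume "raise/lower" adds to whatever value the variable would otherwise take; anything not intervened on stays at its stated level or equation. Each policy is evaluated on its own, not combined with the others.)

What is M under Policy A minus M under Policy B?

-3220

Policy A (F + 40):
  E = 133
  F = 141 + 40 = 181
  Q = 269 + 2·181 = 631
  B = 126 + 2·133 + 5·181 + 3·631 = 3190
  V = -43 + 5·181 + 3190 = 4052
  M = 143 + 5·133 − 6·181 − 5·4052 = -20538
Policy B (B + 44):
  E = 133
  F = 141
  Q = 269 + 2·141 = 551
  B = 126 + 2·133 + 5·141 + 3·551 (+44 from intervention) = 2794
  V = -43 + 5·141 + 2794 = 3456
  M = 143 + 5·133 − 6·141 − 5·3456 = -17318
M: -20538 − (-17318) = -3220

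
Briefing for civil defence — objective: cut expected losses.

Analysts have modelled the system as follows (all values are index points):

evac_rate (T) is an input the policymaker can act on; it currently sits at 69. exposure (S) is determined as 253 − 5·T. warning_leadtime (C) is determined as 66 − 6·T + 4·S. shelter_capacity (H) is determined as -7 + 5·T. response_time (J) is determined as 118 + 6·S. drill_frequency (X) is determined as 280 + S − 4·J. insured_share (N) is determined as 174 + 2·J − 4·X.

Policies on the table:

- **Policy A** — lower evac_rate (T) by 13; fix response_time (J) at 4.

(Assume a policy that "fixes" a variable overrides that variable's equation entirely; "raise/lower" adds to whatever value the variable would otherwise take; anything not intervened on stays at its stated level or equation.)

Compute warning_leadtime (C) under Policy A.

Policy A (T − 13, J := 4):
  T = 69 − 13 = 56
  S = 253 − 5·56 = -27
  C = 66 − 6·56 + 4·(-27) = -378

-378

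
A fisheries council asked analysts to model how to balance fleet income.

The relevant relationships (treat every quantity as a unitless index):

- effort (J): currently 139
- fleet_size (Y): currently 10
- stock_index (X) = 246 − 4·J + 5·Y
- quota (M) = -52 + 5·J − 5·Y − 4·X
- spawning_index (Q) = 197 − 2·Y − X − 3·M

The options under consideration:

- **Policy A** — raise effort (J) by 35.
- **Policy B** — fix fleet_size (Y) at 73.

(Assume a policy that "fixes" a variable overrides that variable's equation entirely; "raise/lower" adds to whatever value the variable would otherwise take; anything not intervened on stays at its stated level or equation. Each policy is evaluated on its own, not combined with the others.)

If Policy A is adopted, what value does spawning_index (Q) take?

-6527

Policy A (J + 35):
  J = 139 + 35 = 174
  Y = 10
  X = 246 − 4·174 + 5·10 = -400
  M = -52 + 5·174 − 5·10 − 4·(-400) = 2368
  Q = 197 − 2·10 − (-400) − 3·2368 = -6527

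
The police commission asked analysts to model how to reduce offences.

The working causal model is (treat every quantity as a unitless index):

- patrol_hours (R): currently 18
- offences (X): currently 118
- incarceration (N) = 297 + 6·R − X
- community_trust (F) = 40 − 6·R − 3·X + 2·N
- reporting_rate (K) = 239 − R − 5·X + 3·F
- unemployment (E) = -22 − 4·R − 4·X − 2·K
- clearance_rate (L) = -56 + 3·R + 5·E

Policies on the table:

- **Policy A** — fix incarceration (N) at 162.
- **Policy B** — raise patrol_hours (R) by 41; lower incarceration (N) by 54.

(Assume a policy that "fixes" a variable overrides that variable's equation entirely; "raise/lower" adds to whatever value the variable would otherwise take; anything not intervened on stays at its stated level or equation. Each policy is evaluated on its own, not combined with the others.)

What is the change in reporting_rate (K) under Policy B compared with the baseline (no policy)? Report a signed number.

Baseline:
  R = 18
  X = 118
  N = 297 + 6·18 − 118 = 287
  F = 40 − 6·18 − 3·118 + 2·287 = 152
  K = 239 − 18 − 5·118 + 3·152 = 87
Policy B (R + 41, N − 54):
  R = 18 + 41 = 59
  X = 118
  N = 297 + 6·59 − 118 (−54 from intervention) = 479
  F = 40 − 6·59 − 3·118 + 2·479 = 290
  K = 239 − 59 − 5·118 + 3·290 = 460
Change in K: 460 − 87 = 373

373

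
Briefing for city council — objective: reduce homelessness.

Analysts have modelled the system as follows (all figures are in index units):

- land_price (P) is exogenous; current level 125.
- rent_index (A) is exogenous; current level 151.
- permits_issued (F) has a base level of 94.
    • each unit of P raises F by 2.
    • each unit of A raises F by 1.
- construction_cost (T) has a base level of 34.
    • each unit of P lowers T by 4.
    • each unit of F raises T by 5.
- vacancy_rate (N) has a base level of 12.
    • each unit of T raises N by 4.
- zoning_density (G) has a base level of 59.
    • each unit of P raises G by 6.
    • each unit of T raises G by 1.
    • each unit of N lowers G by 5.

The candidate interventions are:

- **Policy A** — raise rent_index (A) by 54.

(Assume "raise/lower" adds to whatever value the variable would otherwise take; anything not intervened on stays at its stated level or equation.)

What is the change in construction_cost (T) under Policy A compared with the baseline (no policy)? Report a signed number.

Baseline:
  P = 125
  A = 151
  F = 94 + 2·125 + 151 = 495
  T = 34 − 4·125 + 5·495 = 2009
Policy A (A + 54):
  P = 125
  A = 151 + 54 = 205
  F = 94 + 2·125 + 205 = 549
  T = 34 − 4·125 + 5·549 = 2279
Change in T: 2279 − 2009 = 270

270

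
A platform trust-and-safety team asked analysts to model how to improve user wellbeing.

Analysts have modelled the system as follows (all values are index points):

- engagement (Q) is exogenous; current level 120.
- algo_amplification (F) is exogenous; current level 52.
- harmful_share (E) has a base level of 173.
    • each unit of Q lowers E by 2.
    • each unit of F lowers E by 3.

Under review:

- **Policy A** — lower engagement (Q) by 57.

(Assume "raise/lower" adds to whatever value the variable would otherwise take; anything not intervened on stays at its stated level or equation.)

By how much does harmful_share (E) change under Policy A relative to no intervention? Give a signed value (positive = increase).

114

Baseline:
  Q = 120
  F = 52
  E = 173 − 2·120 − 3·52 = -223
Policy A (Q − 57):
  Q = 120 − 57 = 63
  F = 52
  E = 173 − 2·63 − 3·52 = -109
Change in E: -109 − (-223) = 114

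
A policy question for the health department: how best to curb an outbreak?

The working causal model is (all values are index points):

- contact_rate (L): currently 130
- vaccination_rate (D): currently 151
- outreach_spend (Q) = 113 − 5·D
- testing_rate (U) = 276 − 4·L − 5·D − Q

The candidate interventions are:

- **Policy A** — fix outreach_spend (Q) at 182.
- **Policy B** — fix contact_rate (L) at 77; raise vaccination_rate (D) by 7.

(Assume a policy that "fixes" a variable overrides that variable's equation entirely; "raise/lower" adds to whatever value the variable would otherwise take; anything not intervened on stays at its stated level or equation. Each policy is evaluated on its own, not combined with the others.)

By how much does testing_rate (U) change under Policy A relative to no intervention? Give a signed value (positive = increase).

-824

Baseline:
  L = 130
  D = 151
  Q = 113 − 5·151 = -642
  U = 276 − 4·130 − 5·151 − (-642) = -357
Policy A (Q := 182):
  L = 130
  D = 151
  Q = 182
  U = 276 − 4·130 − 5·151 − 182 = -1181
Change in U: -1181 − (-357) = -824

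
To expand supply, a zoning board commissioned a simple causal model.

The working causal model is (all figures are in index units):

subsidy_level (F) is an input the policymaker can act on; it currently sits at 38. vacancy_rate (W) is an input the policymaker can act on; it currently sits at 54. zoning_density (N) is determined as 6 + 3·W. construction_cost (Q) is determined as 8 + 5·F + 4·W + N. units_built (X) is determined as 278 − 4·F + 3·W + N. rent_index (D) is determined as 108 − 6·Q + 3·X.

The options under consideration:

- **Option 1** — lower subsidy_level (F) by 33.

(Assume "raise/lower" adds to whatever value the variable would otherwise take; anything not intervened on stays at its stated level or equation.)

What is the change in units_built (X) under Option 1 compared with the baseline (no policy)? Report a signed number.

Baseline:
  F = 38
  W = 54
  N = 6 + 3·54 = 168
  X = 278 − 4·38 + 3·54 + 168 = 456
Option 1 (F − 33):
  F = 38 − 33 = 5
  W = 54
  N = 6 + 3·54 = 168
  X = 278 − 4·5 + 3·54 + 168 = 588
Change in X: 588 − 456 = 132

132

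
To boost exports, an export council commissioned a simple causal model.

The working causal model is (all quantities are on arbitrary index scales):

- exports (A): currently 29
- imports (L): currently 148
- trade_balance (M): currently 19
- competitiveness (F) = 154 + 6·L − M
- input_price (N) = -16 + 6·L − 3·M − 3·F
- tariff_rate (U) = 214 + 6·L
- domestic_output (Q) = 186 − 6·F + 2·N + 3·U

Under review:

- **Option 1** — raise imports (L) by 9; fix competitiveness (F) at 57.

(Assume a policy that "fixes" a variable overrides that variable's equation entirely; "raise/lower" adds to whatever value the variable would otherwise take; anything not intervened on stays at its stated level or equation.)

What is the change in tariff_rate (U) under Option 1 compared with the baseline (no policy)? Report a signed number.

Baseline:
  L = 148
  U = 214 + 6·148 = 1102
Option 1 (L + 9, F := 57):
  L = 148 + 9 = 157
  U = 214 + 6·157 = 1156
Change in U: 1156 − 1102 = 54

54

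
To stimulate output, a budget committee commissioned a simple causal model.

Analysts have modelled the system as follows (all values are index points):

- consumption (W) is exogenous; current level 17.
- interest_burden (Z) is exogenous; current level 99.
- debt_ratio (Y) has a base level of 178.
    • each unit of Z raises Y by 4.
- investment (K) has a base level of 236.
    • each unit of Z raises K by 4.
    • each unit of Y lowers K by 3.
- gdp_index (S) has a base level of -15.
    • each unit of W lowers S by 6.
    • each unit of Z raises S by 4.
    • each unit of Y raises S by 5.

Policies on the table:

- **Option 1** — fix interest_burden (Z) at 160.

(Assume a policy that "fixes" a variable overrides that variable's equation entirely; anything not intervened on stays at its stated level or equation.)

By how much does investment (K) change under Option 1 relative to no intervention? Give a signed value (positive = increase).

-488

Baseline:
  Z = 99
  Y = 178 + 4·99 = 574
  K = 236 + 4·99 − 3·574 = -1090
Option 1 (Z := 160):
  Z = 160
  Y = 178 + 4·160 = 818
  K = 236 + 4·160 − 3·818 = -1578
Change in K: -1578 − (-1090) = -488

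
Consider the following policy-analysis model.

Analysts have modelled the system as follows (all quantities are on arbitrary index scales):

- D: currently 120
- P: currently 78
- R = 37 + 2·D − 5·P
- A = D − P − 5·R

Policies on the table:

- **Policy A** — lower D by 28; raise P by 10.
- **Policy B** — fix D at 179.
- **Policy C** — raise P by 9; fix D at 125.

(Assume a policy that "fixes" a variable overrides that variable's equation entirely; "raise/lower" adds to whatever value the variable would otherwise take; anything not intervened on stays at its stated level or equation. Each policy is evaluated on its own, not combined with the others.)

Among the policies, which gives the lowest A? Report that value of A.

76

Policy A (D − 28, P + 10):
  D = 120 − 28 = 92
  P = 78 + 10 = 88
  R = 37 + 2·92 − 5·88 = -219
  A = 0 + 92 − 88 − 5·(-219) = 1099
Policy B (D := 179):
  D = 179
  P = 78
  R = 37 + 2·179 − 5·78 = 5
  A = 0 + 179 − 78 − 5·5 = 76
Policy C (P + 9, D := 125):
  D = 125
  P = 78 + 9 = 87
  R = 37 + 2·125 − 5·87 = -148
  A = 0 + 125 − 87 − 5·(-148) = 778
Comparing — Policy A: A=1099, Policy B: A=76, Policy C: A=778. Lowest is 76 (Policy B).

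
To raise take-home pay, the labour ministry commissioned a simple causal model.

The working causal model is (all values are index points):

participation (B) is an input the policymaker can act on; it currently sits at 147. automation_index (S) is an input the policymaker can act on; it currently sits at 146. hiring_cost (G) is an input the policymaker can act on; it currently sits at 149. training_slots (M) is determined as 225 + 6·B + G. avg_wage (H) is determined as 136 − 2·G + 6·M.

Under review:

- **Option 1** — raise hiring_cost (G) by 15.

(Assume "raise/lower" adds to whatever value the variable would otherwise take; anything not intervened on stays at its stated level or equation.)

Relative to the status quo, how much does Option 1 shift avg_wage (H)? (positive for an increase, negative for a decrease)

Baseline:
  B = 147
  G = 149
  M = 225 + 6·147 + 149 = 1256
  H = 136 − 2·149 + 6·1256 = 7374
Option 1 (G + 15):
  B = 147
  G = 149 + 15 = 164
  M = 225 + 6·147 + 164 = 1271
  H = 136 − 2·164 + 6·1271 = 7434
Change in H: 7434 − 7374 = 60

60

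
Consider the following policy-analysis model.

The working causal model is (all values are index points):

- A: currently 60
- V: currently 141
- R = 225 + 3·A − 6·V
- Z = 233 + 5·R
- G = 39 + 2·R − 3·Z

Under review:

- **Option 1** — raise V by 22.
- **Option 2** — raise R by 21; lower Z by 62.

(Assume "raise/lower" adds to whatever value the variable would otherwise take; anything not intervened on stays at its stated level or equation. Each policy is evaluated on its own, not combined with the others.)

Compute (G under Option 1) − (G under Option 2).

Option 1 (V + 22):
  A = 60
  V = 141 + 22 = 163
  R = 225 + 3·60 − 6·163 = -573
  Z = 233 + 5·(-573) = -2632
  G = 39 + 2·(-573) − 3·(-2632) = 6789
Option 2 (R + 21, Z − 62):
  A = 60
  V = 141
  R = 225 + 3·60 − 6·141 (+21 from intervention) = -420
  Z = 233 + 5·(-420) (−62 from intervention) = -1929
  G = 39 + 2·(-420) − 3·(-1929) = 4986
G: 6789 − 4986 = 1803

1803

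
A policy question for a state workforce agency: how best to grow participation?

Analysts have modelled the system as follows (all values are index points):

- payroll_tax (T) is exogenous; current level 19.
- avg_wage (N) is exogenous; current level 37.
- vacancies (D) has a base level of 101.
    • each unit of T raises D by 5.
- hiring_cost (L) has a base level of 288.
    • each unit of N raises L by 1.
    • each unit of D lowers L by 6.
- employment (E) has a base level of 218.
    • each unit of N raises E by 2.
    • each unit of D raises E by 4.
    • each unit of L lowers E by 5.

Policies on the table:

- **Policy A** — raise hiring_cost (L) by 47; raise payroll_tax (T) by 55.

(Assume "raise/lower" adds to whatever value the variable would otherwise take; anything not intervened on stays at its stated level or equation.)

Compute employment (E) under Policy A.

14446

Policy A (L + 47, T + 55):
  T = 19 + 55 = 74
  N = 37
  D = 101 + 5·74 = 471
  L = 288 + 37 − 6·471 (+47 from intervention) = -2454
  E = 218 + 2·37 + 4·471 − 5·(-2454) = 14446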